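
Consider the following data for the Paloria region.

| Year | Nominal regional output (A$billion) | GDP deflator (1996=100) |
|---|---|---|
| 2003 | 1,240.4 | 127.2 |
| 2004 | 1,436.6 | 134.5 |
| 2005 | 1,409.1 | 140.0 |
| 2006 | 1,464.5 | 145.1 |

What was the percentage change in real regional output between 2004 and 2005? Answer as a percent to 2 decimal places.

Real regional output 2004 = 1436.6/1.345 = 1068.10.
Real regional output 2005 = 1409.1/1.400 = 1006.50.
Change = 1006.50/1068.10 − 1 = -0.0577.

-5.77%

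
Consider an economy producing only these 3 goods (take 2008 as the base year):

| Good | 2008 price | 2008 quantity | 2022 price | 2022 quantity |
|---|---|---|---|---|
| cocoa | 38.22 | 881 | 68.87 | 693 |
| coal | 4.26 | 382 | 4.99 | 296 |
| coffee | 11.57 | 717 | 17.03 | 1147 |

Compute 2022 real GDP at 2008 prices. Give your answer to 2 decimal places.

41018.21

Real GDP 2022 = Σ (p_2008 × q_2022) = 38.22·693 + 4.26·296 + 11.57·1147 = 41018.21.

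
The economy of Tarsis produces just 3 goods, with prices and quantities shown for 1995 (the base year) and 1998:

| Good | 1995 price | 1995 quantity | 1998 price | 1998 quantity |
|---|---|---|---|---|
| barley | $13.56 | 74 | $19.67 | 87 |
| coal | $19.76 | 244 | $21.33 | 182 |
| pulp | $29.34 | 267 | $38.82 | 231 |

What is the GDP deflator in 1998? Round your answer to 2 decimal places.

126.03

Nominal GDP 1998 = 19.67·87 + 21.33·182 + 38.82·231 = 14560.77.
Real GDP 1998 (at 1995 prices) = 13.56·87 + 19.76·182 + 29.34·231 = 11553.58.
Deflator = Nominal/Real × 100 = 14560.77/11553.58 × 100 = 126.028.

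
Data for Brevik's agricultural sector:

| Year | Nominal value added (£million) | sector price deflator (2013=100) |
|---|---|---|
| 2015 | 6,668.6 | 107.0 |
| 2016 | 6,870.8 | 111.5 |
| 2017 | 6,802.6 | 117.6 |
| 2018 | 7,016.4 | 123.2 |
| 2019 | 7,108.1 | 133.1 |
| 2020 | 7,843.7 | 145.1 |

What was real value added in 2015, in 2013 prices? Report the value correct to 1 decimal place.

£6,232.3 million

Real value added 2015 = 6668.6 / 1.070 = 6232.34.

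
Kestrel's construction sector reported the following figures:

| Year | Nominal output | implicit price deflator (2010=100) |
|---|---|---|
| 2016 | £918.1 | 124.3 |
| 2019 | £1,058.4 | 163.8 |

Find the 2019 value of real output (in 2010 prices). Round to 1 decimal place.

£646.2

Real output = Nominal / (implicit price deflator/100) = 1058.4 / 1.638 = 646.15.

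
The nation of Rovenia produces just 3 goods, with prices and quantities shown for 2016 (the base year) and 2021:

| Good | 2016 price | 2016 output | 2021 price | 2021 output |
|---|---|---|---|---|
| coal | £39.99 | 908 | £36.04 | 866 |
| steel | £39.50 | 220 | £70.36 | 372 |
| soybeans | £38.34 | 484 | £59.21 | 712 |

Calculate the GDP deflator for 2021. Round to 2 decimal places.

Nominal GDP 2021 = 36.04·866 + 70.36·372 + 59.21·712 = 99542.08.
Real GDP 2021 (at 2016 prices) = 39.99·866 + 39.50·372 + 38.34·712 = 76623.42.
Deflator = Nominal/Real × 100 = 99542.08/76623.42 × 100 = 129.911.

129.91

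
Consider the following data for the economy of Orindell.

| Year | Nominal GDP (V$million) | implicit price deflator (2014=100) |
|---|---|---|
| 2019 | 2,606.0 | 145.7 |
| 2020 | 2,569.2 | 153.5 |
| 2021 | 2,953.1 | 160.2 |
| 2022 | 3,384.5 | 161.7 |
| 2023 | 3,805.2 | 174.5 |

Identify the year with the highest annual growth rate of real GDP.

2022

2020: real = 2569.2/1.535 = 1673.75; growth vs 2019 (1788.61) = -6.42%.
2021: real = 2953.1/1.602 = 1843.38; growth vs 2020 (1673.75) = 10.13%.
2022: real = 3384.5/1.617 = 2093.07; growth vs 2021 (1843.38) = 13.55%.
2023: real = 3805.2/1.745 = 2180.63; growth vs 2022 (2093.07) = 4.18%.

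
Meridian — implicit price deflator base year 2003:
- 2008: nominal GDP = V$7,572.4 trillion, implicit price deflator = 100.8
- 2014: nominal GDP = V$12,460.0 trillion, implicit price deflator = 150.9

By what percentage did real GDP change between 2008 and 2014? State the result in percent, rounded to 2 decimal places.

Real GDP 2008 = 7572.4 / 1.008 = 7512.30.
Real GDP 2014 = 12460.0 / 1.509 = 8257.12.
Real growth = 8257.12 / 7512.30 − 1 = 0.0991.

9.91%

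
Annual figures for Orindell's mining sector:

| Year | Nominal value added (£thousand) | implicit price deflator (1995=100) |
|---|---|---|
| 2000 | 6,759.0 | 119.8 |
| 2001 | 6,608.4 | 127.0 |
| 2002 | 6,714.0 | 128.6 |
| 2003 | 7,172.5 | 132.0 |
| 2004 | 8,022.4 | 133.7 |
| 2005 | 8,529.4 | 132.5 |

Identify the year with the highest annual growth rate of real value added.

2001: real = 6608.4/1.270 = 5203.46; growth vs 2000 (5641.90) = -7.77%.
2002: real = 6714.0/1.286 = 5220.84; growth vs 2001 (5203.46) = 0.33%.
2003: real = 7172.5/1.320 = 5433.71; growth vs 2002 (5220.84) = 4.08%.
2004: real = 8022.4/1.337 = 6000.30; growth vs 2003 (5433.71) = 10.43%.
2005: real = 8529.4/1.325 = 6437.28; growth vs 2004 (6000.30) = 7.28%.

2004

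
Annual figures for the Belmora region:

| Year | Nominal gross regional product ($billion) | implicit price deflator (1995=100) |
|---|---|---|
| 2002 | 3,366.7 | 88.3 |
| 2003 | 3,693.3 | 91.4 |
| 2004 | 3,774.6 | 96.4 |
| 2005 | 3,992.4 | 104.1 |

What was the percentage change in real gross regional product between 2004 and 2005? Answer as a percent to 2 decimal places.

Real gross regional product 2004 = 3774.6/0.964 = 3915.56.
Real gross regional product 2005 = 3992.4/1.041 = 3835.16.
Change = 3835.16/3915.56 − 1 = -0.0205.

-2.05%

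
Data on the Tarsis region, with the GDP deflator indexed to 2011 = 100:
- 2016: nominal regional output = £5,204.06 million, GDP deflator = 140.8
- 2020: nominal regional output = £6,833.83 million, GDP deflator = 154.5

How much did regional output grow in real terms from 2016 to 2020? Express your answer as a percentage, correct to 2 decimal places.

Deflate each year: 2016 → 5204.06/1.408 = 3696.07; 2020 → 6833.83/1.545 = 4423.19.
So real regional output changed by 4423.19/3696.07 − 1 = 0.1967, i.e. 19.67%.

19.67%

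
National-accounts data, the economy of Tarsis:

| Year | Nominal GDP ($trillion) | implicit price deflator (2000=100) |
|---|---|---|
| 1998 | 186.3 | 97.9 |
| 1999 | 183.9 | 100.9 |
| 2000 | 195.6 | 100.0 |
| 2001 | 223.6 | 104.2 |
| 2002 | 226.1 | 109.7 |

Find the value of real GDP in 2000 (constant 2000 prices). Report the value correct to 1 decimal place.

Real GDP 2000 = 195.6 / 1.000 = 195.60.

$195.6 trillion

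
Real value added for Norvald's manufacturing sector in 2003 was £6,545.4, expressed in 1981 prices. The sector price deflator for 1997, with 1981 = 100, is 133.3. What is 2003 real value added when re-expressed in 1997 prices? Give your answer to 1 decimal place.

Real value added in 1997 prices = Real value added in 1981 prices × (P_1997/P_1981) = 6545.4 × 1.333 = 8725.02.

£8,725.0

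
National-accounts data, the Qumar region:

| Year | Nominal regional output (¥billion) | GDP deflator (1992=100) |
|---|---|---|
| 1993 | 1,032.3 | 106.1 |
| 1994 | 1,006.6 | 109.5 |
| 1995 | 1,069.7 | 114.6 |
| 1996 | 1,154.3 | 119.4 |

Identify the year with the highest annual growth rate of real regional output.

1994: real = 1006.6/1.095 = 919.27; growth vs 1993 (972.95) = -5.52%.
1995: real = 1069.7/1.146 = 933.42; growth vs 1994 (919.27) = 1.54%.
1996: real = 1154.3/1.194 = 966.75; growth vs 1995 (933.42) = 3.57%.

1996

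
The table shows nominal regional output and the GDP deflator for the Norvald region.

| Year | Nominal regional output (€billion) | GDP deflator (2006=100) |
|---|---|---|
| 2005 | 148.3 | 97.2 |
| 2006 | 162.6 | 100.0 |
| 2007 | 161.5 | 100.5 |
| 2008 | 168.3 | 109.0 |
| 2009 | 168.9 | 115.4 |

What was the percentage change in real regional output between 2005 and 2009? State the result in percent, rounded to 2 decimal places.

Real regional output 2005 = 148.3/0.972 = 152.57.
Real regional output 2009 = 168.9/1.154 = 146.36.
Change = 146.36/152.57 − 1 = -0.0407.

-4.07%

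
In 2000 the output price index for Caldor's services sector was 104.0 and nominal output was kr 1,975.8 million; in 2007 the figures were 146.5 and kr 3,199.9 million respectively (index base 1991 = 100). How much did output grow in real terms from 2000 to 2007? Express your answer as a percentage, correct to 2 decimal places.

Real output 2000 = 1975.8 / 1.040 = 1899.81.
Real output 2007 = 3199.9 / 1.465 = 2184.23.
Real growth = 2184.23 / 1899.81 − 1 = 0.1497.

14.97%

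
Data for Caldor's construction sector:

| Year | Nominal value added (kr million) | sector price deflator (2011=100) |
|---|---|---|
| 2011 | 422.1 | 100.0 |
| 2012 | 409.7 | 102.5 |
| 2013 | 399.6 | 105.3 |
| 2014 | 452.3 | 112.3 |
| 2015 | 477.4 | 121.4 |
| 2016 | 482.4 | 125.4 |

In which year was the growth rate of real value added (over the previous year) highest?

2012: real = 409.7/1.025 = 399.71; growth vs 2011 (422.10) = -5.30%.
2013: real = 399.6/1.053 = 379.49; growth vs 2012 (399.71) = -5.06%.
2014: real = 452.3/1.123 = 402.76; growth vs 2013 (379.49) = 6.13%.
2015: real = 477.4/1.214 = 393.25; growth vs 2014 (402.76) = -2.36%.
2016: real = 482.4/1.254 = 384.69; growth vs 2015 (393.25) = -2.18%.

2014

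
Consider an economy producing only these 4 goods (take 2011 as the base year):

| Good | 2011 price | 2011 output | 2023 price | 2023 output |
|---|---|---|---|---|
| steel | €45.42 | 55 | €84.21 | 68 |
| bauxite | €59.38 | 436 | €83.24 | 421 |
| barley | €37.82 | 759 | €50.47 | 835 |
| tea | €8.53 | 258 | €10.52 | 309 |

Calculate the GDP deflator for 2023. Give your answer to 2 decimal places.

138.30

Nominal GDP 2023 = 84.21·68 + 83.24·421 + 50.47·835 + 10.52·309 = 86163.45.
Real GDP 2023 (at 2011 prices) = 45.42·68 + 59.38·421 + 37.82·835 + 8.53·309 = 62303.01.
Deflator = Nominal/Real × 100 = 86163.45/62303.01 × 100 = 138.297.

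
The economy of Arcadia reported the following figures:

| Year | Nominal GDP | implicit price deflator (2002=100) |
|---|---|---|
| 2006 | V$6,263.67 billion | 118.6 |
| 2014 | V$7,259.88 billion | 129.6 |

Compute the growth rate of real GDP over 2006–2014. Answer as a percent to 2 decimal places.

6.07%

Deflate each year: 2006 → 6263.67/1.186 = 5281.34; 2014 → 7259.88/1.296 = 5601.76.
So real GDP changed by 5601.76/5281.34 − 1 = 0.0607, i.e. 6.07%.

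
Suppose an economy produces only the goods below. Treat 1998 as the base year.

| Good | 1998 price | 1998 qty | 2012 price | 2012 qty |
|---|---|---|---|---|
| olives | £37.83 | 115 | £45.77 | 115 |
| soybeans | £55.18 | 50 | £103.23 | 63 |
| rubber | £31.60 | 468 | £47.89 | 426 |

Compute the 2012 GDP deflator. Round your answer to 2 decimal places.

Nominal GDP 2012 = 45.77·115 + 103.23·63 + 47.89·426 = 32168.18.
Real GDP 2012 (at 1998 prices) = 37.83·115 + 55.18·63 + 31.60·426 = 21288.39.
Deflator = Nominal/Real × 100 = 32168.18/21288.39 × 100 = 151.107.

151.11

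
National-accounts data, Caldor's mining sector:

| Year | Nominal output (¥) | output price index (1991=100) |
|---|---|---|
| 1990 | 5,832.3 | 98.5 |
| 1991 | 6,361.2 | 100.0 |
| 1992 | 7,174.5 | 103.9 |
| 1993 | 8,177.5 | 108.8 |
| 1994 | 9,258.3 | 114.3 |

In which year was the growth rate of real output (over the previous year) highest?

1991: real = 6361.2/1.000 = 6361.20; growth vs 1990 (5921.12) = 7.43%.
1992: real = 7174.5/1.039 = 6905.20; growth vs 1991 (6361.20) = 8.55%.
1993: real = 8177.5/1.088 = 7516.08; growth vs 1992 (6905.20) = 8.85%.
1994: real = 9258.3/1.143 = 8100.00; growth vs 1993 (7516.08) = 7.77%.

1993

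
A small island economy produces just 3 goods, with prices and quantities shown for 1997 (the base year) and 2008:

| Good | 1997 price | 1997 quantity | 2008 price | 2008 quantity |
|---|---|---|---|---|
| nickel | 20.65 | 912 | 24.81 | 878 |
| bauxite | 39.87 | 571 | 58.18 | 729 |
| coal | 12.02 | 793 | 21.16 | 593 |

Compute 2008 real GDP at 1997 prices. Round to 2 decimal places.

Real GDP 2008 = Σ (p_1997 × q_2008) = 20.65·878 + 39.87·729 + 12.02·593 = 54323.79.

54323.79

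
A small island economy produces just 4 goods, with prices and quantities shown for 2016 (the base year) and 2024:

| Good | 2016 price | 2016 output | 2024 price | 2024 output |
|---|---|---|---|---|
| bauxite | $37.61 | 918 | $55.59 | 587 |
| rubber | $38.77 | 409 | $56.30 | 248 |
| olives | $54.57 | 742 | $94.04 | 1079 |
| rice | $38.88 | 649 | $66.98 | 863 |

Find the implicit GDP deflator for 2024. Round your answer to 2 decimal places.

165.85

Nominal GDP 2024 = 55.59·587 + 56.30·248 + 94.04·1079 + 66.98·863 = 205866.63.
Real GDP 2024 (at 2016 prices) = 37.61·587 + 38.77·248 + 54.57·1079 + 38.88·863 = 124126.50.
Deflator = Nominal/Real × 100 = 205866.63/124126.50 × 100 = 165.852.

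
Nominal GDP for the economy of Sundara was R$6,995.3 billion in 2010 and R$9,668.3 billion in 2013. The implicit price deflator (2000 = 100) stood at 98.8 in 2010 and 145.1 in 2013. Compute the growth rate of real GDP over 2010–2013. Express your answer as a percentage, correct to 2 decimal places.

-5.89%

Deflate each year: 2010 → 6995.3/0.988 = 7080.26; 2013 → 9668.3/1.451 = 6663.20.
So real GDP changed by 6663.20/7080.26 − 1 = -0.0589, i.e. -5.89%.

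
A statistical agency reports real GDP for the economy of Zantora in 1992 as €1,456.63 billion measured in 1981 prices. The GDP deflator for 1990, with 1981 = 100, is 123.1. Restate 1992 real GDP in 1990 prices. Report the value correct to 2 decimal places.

€1,793.11 billion

Real GDP in 1990 prices = Real GDP in 1981 prices × (P_1990/P_1981) = 1456.63 × 1.231 = 1793.11.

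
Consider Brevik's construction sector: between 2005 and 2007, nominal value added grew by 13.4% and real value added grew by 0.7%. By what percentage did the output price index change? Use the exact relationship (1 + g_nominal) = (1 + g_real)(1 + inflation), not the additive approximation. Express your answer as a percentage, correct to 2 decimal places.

12.61%

(1 + g_nom) = (1 + g_real)(1 + π), so π = 1.1340 / 1.0070 − 1 = 0.12612.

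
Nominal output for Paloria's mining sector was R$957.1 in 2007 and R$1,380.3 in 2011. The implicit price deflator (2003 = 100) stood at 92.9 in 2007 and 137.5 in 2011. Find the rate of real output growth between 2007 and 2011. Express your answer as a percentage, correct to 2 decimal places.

-2.56%

Real output 2007 = 957.1 / 0.929 = 1030.25.
Real output 2011 = 1380.3 / 1.375 = 1003.85.
Real growth = 1003.85 / 1030.25 − 1 = -0.0256.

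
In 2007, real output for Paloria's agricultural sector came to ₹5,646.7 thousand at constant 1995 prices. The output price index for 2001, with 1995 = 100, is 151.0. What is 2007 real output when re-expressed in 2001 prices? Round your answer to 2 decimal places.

₹8,526.52 thousand

Real output in 2001 prices = Real output in 1995 prices × (P_2001/P_1995) = 5646.7 × 1.510 = 8526.52.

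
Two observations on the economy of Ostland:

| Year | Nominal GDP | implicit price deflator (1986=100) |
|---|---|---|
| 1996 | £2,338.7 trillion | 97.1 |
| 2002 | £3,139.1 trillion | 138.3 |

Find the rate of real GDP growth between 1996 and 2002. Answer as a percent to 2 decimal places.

Deflate each year: 1996 → 2338.7/0.971 = 2408.55; 2002 → 3139.1/1.383 = 2269.78.
So real GDP changed by 2269.78/2408.55 − 1 = -0.0576, i.e. -5.76%.

-5.76%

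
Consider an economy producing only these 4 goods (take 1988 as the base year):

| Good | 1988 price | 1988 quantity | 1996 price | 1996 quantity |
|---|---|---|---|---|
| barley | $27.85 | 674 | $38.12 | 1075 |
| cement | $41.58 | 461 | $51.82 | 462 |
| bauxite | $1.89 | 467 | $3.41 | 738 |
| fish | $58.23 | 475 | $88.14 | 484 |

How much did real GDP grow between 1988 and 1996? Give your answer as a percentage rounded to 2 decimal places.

18.42%

Real GDP 1988 = Nominal GDP 1988 = 27.85·674 + 41.58·461 + 1.89·467 + 58.23·475 = 66481.16.
Real GDP 1996 (at 1988 prices) = 27.85·1075 + 41.58·462 + 1.89·738 + 58.23·484 = 78726.85.
Real growth = 78726.85/66481.16 − 1 = 0.1842.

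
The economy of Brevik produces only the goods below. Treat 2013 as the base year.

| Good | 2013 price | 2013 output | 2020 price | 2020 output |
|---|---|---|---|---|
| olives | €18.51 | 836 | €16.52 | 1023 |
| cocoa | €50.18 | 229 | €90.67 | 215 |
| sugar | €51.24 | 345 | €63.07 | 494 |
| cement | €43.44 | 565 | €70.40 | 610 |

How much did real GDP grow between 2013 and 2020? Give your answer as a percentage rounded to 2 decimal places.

Real GDP 2013 = Nominal GDP 2013 = 18.51·836 + 50.18·229 + 51.24·345 + 43.44·565 = 69186.98.
Real GDP 2020 (at 2013 prices) = 18.51·1023 + 50.18·215 + 51.24·494 + 43.44·610 = 81535.39.
Real growth = 81535.39/69186.98 − 1 = 0.1785.

17.85%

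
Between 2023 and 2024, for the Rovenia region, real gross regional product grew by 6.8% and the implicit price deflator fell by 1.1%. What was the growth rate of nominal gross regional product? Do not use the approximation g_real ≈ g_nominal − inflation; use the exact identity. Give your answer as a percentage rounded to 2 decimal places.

5.63%

(1 + g_nom) = (1 + g_real)(1 + π) = 1.0680 × 0.9890 = 1.05625.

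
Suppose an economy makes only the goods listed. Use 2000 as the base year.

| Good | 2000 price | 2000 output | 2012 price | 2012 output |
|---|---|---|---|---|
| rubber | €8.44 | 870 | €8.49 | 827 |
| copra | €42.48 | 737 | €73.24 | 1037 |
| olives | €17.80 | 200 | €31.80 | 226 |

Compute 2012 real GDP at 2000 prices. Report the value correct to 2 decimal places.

€55054.44

Real GDP 2012 = Σ (p_2000 × q_2012) = 8.44·827 + 42.48·1037 + 17.80·226 = 55054.44.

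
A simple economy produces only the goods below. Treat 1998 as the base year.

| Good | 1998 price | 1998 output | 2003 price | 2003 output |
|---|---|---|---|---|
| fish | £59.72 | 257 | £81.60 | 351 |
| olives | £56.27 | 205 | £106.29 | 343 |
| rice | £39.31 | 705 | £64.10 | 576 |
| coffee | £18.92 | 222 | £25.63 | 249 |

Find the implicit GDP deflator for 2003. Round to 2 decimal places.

160.32

Nominal GDP 2003 = 81.60·351 + 106.29·343 + 64.10·576 + 25.63·249 = 108402.54.
Real GDP 2003 (at 1998 prices) = 59.72·351 + 56.27·343 + 39.31·576 + 18.92·249 = 67615.97.
Deflator = Nominal/Real × 100 = 108402.54/67615.97 × 100 = 160.321.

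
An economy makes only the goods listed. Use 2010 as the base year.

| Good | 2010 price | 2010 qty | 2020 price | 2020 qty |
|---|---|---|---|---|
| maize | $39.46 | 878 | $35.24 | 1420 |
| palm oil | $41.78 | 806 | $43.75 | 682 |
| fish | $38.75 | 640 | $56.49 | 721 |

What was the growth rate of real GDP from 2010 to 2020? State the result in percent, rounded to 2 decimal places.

20.77%

Real GDP 2010 = Nominal GDP 2010 = 39.46·878 + 41.78·806 + 38.75·640 = 93120.56.
Real GDP 2020 (at 2010 prices) = 39.46·1420 + 41.78·682 + 38.75·721 = 112465.91.
Real growth = 112465.91/93120.56 − 1 = 0.2077.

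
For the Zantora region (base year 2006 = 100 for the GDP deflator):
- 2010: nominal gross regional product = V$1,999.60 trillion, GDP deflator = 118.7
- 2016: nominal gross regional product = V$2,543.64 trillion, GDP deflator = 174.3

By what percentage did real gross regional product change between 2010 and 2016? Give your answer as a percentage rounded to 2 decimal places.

Deflate each year: 2010 → 1999.60/1.187 = 1684.58; 2016 → 2543.64/1.743 = 1459.35.
So real gross regional product changed by 1459.35/1684.58 − 1 = -0.1337, i.e. -13.37%.

-13.37%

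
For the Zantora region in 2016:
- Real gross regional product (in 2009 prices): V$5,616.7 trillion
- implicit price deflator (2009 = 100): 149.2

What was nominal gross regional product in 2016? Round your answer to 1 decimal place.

V$8,380.1 trillion

Nominal gross regional product = Real × (implicit price deflator/100) = 5616.7 × 1.492 = 8380.12.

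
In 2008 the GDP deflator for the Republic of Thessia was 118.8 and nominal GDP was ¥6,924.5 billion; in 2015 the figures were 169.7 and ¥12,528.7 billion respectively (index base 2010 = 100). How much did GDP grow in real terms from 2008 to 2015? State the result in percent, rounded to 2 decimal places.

Deflate each year: 2008 → 6924.5/1.188 = 5828.70; 2015 → 12528.7/1.697 = 7382.85.
So real GDP changed by 7382.85/5828.70 − 1 = 0.2666, i.e. 26.66%.

26.66%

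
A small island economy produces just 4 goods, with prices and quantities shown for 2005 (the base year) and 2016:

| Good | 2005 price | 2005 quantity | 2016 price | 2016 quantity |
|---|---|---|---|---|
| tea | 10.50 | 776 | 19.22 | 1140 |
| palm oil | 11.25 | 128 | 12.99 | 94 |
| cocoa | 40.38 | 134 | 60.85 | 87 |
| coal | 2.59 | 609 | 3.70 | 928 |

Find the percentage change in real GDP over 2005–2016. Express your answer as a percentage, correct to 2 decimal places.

Real GDP 2005 = Nominal GDP 2005 = 10.50·776 + 11.25·128 + 40.38·134 + 2.59·609 = 16576.23.
Real GDP 2016 (at 2005 prices) = 10.50·1140 + 11.25·94 + 40.38·87 + 2.59·928 = 18944.08.
Real growth = 18944.08/16576.23 − 1 = 0.1428.

14.28%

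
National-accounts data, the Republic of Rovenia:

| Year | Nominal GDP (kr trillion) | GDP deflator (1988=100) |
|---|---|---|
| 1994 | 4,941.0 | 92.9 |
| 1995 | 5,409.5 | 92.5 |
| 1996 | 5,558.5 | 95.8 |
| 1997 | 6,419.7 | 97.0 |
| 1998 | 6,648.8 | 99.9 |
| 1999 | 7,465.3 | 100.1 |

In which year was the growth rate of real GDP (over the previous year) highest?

1997

1995: real = 5409.5/0.925 = 5848.11; growth vs 1994 (5318.62) = 9.96%.
1996: real = 5558.5/0.958 = 5802.19; growth vs 1995 (5848.11) = -0.79%.
1997: real = 6419.7/0.970 = 6618.25; growth vs 1996 (5802.19) = 14.06%.
1998: real = 6648.8/0.999 = 6655.46; growth vs 1997 (6618.25) = 0.56%.
1999: real = 7465.3/1.001 = 7457.84; growth vs 1998 (6655.46) = 12.06%.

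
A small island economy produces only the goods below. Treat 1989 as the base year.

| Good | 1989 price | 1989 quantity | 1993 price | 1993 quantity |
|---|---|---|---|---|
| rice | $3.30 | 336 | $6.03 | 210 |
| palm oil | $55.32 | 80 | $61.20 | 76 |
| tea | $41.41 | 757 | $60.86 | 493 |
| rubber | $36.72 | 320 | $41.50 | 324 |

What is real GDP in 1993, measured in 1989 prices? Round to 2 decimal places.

Real GDP 1993 = Σ (p_1989 × q_1993) = 3.30·210 + 55.32·76 + 41.41·493 + 36.72·324 = 37209.73.

$37209.73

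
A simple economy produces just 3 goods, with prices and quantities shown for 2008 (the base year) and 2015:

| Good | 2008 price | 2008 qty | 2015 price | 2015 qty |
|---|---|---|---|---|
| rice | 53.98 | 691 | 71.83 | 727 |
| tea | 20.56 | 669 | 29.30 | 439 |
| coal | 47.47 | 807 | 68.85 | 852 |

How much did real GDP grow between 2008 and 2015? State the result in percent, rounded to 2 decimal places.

-0.73%

Real GDP 2008 = Nominal GDP 2008 = 53.98·691 + 20.56·669 + 47.47·807 = 89363.11.
Real GDP 2015 (at 2008 prices) = 53.98·727 + 20.56·439 + 47.47·852 = 88713.74.
Real growth = 88713.74/89363.11 − 1 = -0.0073.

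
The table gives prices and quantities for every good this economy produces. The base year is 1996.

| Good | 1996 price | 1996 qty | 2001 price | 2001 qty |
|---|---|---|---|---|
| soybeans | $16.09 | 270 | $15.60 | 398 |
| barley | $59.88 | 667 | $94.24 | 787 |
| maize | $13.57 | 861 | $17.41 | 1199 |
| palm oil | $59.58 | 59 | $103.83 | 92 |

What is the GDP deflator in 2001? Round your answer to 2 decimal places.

Nominal GDP 2001 = 15.60·398 + 94.24·787 + 17.41·1199 + 103.83·92 = 110802.63.
Real GDP 2001 (at 1996 prices) = 16.09·398 + 59.88·787 + 13.57·1199 + 59.58·92 = 75281.17.
Deflator = Nominal/Real × 100 = 110802.63/75281.17 × 100 = 147.185.

147.19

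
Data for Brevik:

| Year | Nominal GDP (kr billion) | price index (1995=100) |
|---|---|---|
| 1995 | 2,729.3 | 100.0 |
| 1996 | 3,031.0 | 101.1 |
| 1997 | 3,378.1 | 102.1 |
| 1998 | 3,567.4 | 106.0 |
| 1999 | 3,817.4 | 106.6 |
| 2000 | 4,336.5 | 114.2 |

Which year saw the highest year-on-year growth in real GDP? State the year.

1997

1996: real = 3031.0/1.011 = 2998.02; growth vs 1995 (2729.30) = 9.85%.
1997: real = 3378.1/1.021 = 3308.62; growth vs 1996 (2998.02) = 10.36%.
1998: real = 3567.4/1.060 = 3365.47; growth vs 1997 (3308.62) = 1.72%.
1999: real = 3817.4/1.066 = 3581.05; growth vs 1998 (3365.47) = 6.41%.
2000: real = 4336.5/1.142 = 3797.29; growth vs 1999 (3581.05) = 6.04%.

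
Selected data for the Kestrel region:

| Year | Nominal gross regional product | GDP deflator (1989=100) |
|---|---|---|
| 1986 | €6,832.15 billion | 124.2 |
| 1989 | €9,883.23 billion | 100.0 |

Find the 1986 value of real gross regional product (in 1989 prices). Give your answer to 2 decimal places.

Real gross regional product = Nominal / (GDP deflator/100) = 6832.15 / 1.242 = 5500.93.

€5,500.93 billion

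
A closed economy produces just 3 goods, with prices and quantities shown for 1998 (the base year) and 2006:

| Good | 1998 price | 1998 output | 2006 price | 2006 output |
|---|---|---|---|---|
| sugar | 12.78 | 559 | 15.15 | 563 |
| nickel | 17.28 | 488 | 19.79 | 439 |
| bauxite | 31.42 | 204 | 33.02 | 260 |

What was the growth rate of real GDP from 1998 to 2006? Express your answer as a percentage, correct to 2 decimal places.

Real GDP 1998 = Nominal GDP 1998 = 12.78·559 + 17.28·488 + 31.42·204 = 21986.34.
Real GDP 2006 (at 1998 prices) = 12.78·563 + 17.28·439 + 31.42·260 = 22950.26.
Real growth = 22950.26/21986.34 − 1 = 0.0438.

4.38%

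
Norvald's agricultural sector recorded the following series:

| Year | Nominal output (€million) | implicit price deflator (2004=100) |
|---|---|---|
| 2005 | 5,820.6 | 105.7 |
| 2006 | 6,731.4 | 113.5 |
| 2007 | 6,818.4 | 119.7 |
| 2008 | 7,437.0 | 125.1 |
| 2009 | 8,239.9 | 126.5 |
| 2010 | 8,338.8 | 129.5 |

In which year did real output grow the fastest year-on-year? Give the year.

2009

2006: real = 6731.4/1.135 = 5930.75; growth vs 2005 (5506.72) = 7.70%.
2007: real = 6818.4/1.197 = 5696.24; growth vs 2006 (5930.75) = -3.95%.
2008: real = 7437.0/1.251 = 5944.84; growth vs 2007 (5696.24) = 4.36%.
2009: real = 8239.9/1.265 = 6513.75; growth vs 2008 (5944.84) = 9.57%.
2010: real = 8338.8/1.295 = 6439.23; growth vs 2009 (6513.75) = -1.14%.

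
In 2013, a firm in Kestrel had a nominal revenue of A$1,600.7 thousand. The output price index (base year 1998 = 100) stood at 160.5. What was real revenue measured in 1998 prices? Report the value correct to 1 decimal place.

A$997.3 thousand

Real revenue = Nominal / (output price index/100) = 1600.7 / 1.605 = 997.32.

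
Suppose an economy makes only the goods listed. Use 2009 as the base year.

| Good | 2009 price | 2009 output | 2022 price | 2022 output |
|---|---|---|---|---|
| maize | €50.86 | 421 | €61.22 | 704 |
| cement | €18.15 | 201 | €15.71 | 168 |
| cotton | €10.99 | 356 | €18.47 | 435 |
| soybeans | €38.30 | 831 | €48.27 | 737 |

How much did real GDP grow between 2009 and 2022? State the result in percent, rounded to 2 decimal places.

Real GDP 2009 = Nominal GDP 2009 = 50.86·421 + 18.15·201 + 10.99·356 + 38.30·831 = 60799.95.
Real GDP 2022 (at 2009 prices) = 50.86·704 + 18.15·168 + 10.99·435 + 38.30·737 = 71862.39.
Real growth = 71862.39/60799.95 − 1 = 0.1819.

18.19%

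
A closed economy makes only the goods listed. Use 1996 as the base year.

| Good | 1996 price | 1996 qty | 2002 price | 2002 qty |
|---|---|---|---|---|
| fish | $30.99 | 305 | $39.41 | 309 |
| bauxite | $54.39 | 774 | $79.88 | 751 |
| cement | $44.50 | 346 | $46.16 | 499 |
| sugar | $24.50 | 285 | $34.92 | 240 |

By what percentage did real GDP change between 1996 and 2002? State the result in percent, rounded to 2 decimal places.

6.19%

Real GDP 1996 = Nominal GDP 1996 = 30.99·305 + 54.39·774 + 44.50·346 + 24.50·285 = 73929.31.
Real GDP 2002 (at 1996 prices) = 30.99·309 + 54.39·751 + 44.50·499 + 24.50·240 = 78508.30.
Real growth = 78508.30/73929.31 − 1 = 0.0619.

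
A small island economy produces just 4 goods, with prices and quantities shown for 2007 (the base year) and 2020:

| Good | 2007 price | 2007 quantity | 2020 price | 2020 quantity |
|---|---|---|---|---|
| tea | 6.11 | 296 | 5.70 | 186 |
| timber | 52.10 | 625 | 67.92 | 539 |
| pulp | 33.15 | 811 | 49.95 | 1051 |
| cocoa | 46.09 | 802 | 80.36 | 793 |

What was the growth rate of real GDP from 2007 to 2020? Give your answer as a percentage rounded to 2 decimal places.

Real GDP 2007 = Nominal GDP 2007 = 6.11·296 + 52.10·625 + 33.15·811 + 46.09·802 = 98219.89.
Real GDP 2020 (at 2007 prices) = 6.11·186 + 52.10·539 + 33.15·1051 + 46.09·793 = 100608.38.
Real growth = 100608.38/98219.89 − 1 = 0.0243.

2.43%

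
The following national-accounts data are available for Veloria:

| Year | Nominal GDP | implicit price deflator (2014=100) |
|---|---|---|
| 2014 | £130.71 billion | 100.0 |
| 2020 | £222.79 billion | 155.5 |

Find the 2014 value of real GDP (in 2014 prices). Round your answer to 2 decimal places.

£130.71 billion

Real GDP = Nominal / (implicit price deflator/100) = 130.71 / 1.000 = 130.71.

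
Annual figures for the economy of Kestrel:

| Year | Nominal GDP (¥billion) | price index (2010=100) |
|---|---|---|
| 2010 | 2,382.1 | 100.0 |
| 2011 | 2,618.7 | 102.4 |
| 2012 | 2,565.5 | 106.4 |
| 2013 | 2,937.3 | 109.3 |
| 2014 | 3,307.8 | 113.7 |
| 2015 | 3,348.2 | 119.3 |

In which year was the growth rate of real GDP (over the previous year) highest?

2013

2011: real = 2618.7/1.024 = 2557.32; growth vs 2010 (2382.10) = 7.36%.
2012: real = 2565.5/1.064 = 2411.18; growth vs 2011 (2557.32) = -5.71%.
2013: real = 2937.3/1.093 = 2687.37; growth vs 2012 (2411.18) = 11.45%.
2014: real = 3307.8/1.137 = 2909.23; growth vs 2013 (2687.37) = 8.26%.
2015: real = 3348.2/1.193 = 2806.54; growth vs 2014 (2909.23) = -3.53%.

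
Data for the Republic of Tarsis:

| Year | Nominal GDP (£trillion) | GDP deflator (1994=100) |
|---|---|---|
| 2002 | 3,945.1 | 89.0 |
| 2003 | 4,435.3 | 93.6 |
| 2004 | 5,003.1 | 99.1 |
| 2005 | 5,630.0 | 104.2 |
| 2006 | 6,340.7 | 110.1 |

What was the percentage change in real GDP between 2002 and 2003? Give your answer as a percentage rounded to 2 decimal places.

6.90%

Real GDP 2002 = 3945.1/0.890 = 4432.70.
Real GDP 2003 = 4435.3/0.936 = 4738.57.
Change = 4738.57/4432.70 − 1 = 0.0690.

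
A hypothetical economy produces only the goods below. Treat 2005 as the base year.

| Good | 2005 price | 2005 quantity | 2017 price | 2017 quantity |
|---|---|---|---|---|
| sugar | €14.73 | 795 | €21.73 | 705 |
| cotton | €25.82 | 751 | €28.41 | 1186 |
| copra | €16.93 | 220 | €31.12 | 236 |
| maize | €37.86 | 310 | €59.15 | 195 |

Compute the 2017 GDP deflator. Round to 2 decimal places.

129.60

Nominal GDP 2017 = 21.73·705 + 28.41·1186 + 31.12·236 + 59.15·195 = 67892.48.
Real GDP 2017 (at 2005 prices) = 14.73·705 + 25.82·1186 + 16.93·236 + 37.86·195 = 52385.35.
Deflator = Nominal/Real × 100 = 67892.48/52385.35 × 100 = 129.602.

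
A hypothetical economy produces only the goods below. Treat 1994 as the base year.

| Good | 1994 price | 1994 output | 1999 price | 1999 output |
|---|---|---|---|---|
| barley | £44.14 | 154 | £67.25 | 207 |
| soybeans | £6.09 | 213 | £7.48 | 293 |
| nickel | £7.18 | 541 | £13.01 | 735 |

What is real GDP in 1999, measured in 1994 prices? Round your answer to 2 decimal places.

£16198.65

Real GDP 1999 = Σ (p_1994 × q_1999) = 44.14·207 + 6.09·293 + 7.18·735 = 16198.65.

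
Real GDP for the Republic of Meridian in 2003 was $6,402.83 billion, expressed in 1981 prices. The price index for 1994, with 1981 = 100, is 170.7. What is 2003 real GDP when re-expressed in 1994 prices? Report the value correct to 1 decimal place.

$10,929.6 billion

Real GDP in 1994 prices = Real GDP in 1981 prices × (P_1994/P_1981) = 6402.83 × 1.707 = 10929.63.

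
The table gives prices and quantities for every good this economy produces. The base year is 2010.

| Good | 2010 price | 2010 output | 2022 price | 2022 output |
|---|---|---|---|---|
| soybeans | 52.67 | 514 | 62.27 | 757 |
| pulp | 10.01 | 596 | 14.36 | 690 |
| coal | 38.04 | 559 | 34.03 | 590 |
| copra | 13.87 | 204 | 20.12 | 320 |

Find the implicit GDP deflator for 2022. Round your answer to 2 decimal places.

Nominal GDP 2022 = 62.27·757 + 14.36·690 + 34.03·590 + 20.12·320 = 83562.89.
Real GDP 2022 (at 2010 prices) = 52.67·757 + 10.01·690 + 38.04·590 + 13.87·320 = 73660.09.
Deflator = Nominal/Real × 100 = 83562.89/73660.09 × 100 = 113.444.

113.44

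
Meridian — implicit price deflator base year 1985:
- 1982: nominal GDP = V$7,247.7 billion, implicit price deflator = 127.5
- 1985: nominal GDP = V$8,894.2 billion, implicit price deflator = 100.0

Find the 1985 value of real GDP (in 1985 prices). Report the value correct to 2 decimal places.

Real GDP = Nominal / (implicit price deflator/100) = 8894.2 / 1.000 = 8894.20.

V$8,894.20 billion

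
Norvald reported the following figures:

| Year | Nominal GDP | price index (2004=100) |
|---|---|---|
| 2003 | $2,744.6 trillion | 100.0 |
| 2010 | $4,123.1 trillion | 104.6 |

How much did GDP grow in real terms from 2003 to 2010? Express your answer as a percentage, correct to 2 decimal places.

Real GDP 2003 = 2744.6 / 1.000 = 2744.60.
Real GDP 2010 = 4123.1 / 1.046 = 3941.78.
Real growth = 3941.78 / 2744.60 − 1 = 0.4362.

43.62%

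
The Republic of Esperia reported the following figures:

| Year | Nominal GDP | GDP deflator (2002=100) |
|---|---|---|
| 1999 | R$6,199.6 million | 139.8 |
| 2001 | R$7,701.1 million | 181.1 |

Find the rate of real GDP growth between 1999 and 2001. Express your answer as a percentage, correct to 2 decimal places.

-4.11%

Deflate each year: 1999 → 6199.6/1.398 = 4434.62; 2001 → 7701.1/1.811 = 4252.40.
So real GDP changed by 4252.40/4434.62 − 1 = -0.0411, i.e. -4.11%.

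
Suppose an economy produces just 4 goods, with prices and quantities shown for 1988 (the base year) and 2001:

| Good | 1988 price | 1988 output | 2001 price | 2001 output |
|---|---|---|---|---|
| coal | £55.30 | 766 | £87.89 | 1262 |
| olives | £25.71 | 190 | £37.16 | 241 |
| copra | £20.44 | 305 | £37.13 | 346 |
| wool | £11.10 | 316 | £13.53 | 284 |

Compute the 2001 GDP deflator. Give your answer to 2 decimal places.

158.41

Nominal GDP 2001 = 87.89·1262 + 37.16·241 + 37.13·346 + 13.53·284 = 136562.24.
Real GDP 2001 (at 1988 prices) = 55.30·1262 + 25.71·241 + 20.44·346 + 11.10·284 = 86209.35.
Deflator = Nominal/Real × 100 = 136562.24/86209.35 × 100 = 158.408.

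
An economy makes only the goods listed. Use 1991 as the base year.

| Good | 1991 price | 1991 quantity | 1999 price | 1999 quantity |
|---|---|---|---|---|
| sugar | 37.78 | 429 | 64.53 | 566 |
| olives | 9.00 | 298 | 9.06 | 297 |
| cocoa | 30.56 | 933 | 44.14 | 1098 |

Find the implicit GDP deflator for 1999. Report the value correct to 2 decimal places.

Nominal GDP 1999 = 64.53·566 + 9.06·297 + 44.14·1098 = 87680.52.
Real GDP 1999 (at 1991 prices) = 37.78·566 + 9.00·297 + 30.56·1098 = 57611.36.
Deflator = Nominal/Real × 100 = 87680.52/57611.36 × 100 = 152.193.

152.19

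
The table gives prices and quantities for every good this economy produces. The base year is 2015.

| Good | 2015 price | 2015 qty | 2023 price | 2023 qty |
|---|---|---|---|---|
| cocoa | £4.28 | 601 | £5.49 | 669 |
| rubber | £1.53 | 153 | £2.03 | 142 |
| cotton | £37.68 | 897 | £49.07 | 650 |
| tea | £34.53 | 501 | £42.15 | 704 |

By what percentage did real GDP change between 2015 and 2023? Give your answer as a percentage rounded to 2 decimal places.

-3.75%

Real GDP 2015 = Nominal GDP 2015 = 4.28·601 + 1.53·153 + 37.68·897 + 34.53·501 = 53904.86.
Real GDP 2023 (at 2015 prices) = 4.28·669 + 1.53·142 + 37.68·650 + 34.53·704 = 51881.70.
Real growth = 51881.70/53904.86 − 1 = -0.0375.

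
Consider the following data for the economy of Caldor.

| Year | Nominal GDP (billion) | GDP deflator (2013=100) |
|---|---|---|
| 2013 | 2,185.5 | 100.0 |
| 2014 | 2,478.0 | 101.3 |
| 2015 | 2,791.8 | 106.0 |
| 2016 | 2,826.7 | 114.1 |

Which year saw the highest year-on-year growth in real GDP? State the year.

2014: real = 2478.0/1.013 = 2446.20; growth vs 2013 (2185.50) = 11.93%.
2015: real = 2791.8/1.060 = 2633.77; growth vs 2014 (2446.20) = 7.67%.
2016: real = 2826.7/1.141 = 2477.39; growth vs 2015 (2633.77) = -5.94%.

2014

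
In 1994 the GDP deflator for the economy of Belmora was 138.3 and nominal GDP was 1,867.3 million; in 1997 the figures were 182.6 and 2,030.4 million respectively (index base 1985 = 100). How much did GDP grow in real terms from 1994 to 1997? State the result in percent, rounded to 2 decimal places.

Deflate each year: 1994 → 1867.3/1.383 = 1350.18; 1997 → 2030.4/1.826 = 1111.94.
So real GDP changed by 1111.94/1350.18 − 1 = -0.1765, i.e. -17.65%.

-17.65%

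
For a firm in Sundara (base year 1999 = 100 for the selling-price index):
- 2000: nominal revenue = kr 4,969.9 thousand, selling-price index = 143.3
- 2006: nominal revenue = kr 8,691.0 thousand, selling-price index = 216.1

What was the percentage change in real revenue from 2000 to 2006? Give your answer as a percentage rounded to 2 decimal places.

Real revenue 2000 = 4969.9 / 1.433 = 3468.18.
Real revenue 2006 = 8691.0 / 2.161 = 4021.75.
Real growth = 4021.75 / 3468.18 − 1 = 0.1596.

15.96%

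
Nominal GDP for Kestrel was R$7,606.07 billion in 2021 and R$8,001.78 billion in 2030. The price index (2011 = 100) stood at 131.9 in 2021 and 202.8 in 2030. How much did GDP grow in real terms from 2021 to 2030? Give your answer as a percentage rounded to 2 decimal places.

Deflate each year: 2021 → 7606.07/1.319 = 5766.54; 2030 → 8001.78/2.028 = 3945.65.
So real GDP changed by 3945.65/5766.54 − 1 = -0.3158, i.e. -31.58%.

-31.58%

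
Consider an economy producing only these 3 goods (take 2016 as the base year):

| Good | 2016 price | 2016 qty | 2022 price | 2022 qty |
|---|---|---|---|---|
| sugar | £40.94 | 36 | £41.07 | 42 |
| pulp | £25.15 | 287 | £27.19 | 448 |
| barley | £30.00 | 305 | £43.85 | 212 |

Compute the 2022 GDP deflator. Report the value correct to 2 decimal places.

119.93

Nominal GDP 2022 = 41.07·42 + 27.19·448 + 43.85·212 = 23202.26.
Real GDP 2022 (at 2016 prices) = 40.94·42 + 25.15·448 + 30.00·212 = 19346.68.
Deflator = Nominal/Real × 100 = 23202.26/19346.68 × 100 = 119.929.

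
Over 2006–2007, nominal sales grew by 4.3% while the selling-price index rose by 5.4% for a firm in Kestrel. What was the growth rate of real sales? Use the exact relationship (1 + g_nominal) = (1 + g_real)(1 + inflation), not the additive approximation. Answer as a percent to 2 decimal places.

-1.04%

(1 + g_nom) = (1 + g_real)(1 + π), so g_real = 1.0430 / 1.0540 − 1 = -0.01044.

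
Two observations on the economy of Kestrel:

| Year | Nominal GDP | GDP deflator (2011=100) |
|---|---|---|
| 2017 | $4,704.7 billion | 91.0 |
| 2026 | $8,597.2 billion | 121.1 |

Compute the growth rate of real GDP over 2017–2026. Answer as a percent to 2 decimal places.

37.32%

Real GDP 2017 = 4704.7 / 0.910 = 5170.00.
Real GDP 2026 = 8597.2 / 1.211 = 7099.26.
Real growth = 7099.26 / 5170.00 − 1 = 0.3732.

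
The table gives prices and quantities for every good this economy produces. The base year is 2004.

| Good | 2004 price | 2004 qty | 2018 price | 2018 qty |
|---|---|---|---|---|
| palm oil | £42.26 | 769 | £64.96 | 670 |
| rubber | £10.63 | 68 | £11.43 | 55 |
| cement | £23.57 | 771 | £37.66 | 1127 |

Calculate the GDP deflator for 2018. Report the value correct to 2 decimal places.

156.13

Nominal GDP 2018 = 64.96·670 + 11.43·55 + 37.66·1127 = 86594.67.
Real GDP 2018 (at 2004 prices) = 42.26·670 + 10.63·55 + 23.57·1127 = 55462.24.
Deflator = Nominal/Real × 100 = 86594.67/55462.24 × 100 = 156.133.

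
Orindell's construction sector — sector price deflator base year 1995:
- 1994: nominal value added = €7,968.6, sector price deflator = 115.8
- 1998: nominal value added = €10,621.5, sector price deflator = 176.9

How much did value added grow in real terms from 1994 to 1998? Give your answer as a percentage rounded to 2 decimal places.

Real value added 1994 = 7968.6 / 1.158 = 6881.35.
Real value added 1998 = 10621.5 / 1.769 = 6004.24.
Real growth = 6004.24 / 6881.35 − 1 = -0.1275.

-12.75%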